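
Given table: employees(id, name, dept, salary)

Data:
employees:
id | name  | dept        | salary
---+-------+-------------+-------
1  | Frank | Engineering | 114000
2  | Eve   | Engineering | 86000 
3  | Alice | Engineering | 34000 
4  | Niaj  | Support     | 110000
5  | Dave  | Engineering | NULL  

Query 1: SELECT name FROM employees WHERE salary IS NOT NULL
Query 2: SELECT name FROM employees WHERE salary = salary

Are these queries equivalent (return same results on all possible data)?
Yes, equivalent

Both queries return: [('Alice',), ('Eve',), ('Frank',), ('Niaj',)]

Reason: IS NOT NULL vs self-equality (both exclude NULLs)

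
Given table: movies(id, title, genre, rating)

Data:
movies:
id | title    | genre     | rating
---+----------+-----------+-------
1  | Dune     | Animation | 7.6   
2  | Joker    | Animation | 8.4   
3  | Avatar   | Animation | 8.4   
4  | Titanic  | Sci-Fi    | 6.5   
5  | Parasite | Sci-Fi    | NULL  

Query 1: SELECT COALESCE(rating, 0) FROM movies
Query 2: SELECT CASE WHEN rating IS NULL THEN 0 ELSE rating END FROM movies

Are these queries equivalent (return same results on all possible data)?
Yes, equivalent

Both queries return: [(0,), (6.5,), (7.6,), (8.4,), (8.4,)]

Reason: COALESCE vs CASE for NULL handling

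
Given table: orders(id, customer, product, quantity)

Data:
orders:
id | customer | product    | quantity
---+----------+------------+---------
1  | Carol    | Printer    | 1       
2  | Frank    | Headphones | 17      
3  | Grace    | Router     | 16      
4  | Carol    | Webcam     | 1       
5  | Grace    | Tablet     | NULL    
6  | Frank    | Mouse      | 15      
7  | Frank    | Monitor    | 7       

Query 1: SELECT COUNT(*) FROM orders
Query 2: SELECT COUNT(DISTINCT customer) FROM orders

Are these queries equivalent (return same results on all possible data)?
No, not equivalent

Query 1 returns: [(7,)]
Query 2 returns: [(3,)]

Reason: COUNT(*) counts rows, COUNT(DISTINCT customer) counts unique customers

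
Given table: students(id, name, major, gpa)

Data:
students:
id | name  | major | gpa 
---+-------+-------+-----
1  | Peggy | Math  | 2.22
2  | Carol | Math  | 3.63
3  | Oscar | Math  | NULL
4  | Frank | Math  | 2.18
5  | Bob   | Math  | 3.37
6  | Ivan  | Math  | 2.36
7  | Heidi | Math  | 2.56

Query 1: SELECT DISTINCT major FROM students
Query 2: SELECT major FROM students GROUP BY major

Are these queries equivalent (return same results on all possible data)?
Yes, equivalent

Both queries return: [('Math',)]

Reason: Both get unique majors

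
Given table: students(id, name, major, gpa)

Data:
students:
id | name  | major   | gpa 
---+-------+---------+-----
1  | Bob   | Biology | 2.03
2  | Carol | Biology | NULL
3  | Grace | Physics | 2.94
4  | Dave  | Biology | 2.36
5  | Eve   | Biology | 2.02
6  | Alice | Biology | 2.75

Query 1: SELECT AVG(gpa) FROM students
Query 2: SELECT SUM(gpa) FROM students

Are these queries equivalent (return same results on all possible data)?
No, not equivalent

Query 1 returns: [(2.42,)]
Query 2 returns: [(12.1,)]

Reason: AVG vs SUM give different aggregate values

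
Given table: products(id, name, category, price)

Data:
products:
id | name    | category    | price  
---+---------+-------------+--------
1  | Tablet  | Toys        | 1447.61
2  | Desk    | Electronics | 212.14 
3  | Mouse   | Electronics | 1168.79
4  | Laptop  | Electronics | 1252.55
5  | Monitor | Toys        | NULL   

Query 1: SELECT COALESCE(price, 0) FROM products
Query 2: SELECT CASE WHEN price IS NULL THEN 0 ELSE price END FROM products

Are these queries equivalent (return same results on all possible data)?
Yes, equivalent

Both queries return: [(0,), (212.14,), (1168.79,), (1252.55,), (1447.61,)]

Reason: COALESCE vs CASE for NULL handling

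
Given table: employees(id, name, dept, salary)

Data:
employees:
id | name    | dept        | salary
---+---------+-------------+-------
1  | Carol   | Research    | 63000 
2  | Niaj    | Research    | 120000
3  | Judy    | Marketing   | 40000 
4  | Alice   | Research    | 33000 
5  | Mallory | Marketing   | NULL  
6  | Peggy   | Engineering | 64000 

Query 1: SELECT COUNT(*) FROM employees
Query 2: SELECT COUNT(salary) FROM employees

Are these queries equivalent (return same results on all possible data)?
No, not equivalent

Query 1 returns: [(6,)]
Query 2 returns: [(5,)]

Reason: COUNT(*) includes NULLs, COUNT(column) excludes them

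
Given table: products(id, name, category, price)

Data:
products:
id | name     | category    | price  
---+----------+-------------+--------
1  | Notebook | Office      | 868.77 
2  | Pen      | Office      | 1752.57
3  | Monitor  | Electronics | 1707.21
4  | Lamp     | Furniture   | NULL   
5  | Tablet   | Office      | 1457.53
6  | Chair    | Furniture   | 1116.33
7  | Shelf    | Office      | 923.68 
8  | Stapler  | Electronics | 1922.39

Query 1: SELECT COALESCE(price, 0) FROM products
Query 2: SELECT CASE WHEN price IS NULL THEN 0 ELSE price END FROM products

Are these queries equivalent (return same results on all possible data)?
Yes, equivalent

Both queries return: [(0,), (868.77,), (923.68,), (1116.33,), (1457.53,), (1707.21,), (1752.57,), (1922.39,)]

Reason: COALESCE vs CASE for NULL handling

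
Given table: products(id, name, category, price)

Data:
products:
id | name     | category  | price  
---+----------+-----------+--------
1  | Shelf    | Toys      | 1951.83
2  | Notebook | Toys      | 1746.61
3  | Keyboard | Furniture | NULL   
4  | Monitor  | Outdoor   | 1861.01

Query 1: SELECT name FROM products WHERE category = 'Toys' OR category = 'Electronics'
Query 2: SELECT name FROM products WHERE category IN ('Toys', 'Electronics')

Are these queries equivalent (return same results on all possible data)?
Yes, equivalent

Both queries return: [('Notebook',), ('Shelf',)]

Reason: OR vs IN are equivalent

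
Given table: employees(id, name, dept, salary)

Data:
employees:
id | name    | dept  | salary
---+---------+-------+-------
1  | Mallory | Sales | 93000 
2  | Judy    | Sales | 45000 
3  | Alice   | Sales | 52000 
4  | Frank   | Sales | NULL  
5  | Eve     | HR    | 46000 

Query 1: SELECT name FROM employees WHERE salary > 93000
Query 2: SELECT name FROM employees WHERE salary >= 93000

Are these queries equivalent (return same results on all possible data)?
No, not equivalent

Query 1 returns: []
Query 2 returns: [('Mallory',)]

Reason: > vs >= gives different results when salary = 93000 exists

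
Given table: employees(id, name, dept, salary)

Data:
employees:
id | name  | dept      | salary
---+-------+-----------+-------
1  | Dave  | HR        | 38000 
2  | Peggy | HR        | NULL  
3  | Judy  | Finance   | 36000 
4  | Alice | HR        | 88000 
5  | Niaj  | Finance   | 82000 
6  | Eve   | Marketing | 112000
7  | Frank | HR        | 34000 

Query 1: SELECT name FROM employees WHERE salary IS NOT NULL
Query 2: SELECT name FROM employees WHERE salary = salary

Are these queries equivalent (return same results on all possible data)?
Yes, equivalent

Both queries return: [('Alice',), ('Dave',), ('Eve',), ('Frank',), ('Judy',), ('Niaj',)]

Reason: IS NOT NULL vs self-equality (both exclude NULLs)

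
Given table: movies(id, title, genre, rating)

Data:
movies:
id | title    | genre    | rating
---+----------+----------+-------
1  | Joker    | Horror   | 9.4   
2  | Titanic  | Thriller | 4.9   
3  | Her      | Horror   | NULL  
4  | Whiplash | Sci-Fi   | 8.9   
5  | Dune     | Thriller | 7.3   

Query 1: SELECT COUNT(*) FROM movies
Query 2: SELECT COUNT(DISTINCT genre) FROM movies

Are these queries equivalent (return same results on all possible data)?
No, not equivalent

Query 1 returns: [(5,)]
Query 2 returns: [(3,)]

Reason: COUNT(*) counts rows, COUNT(DISTINCT genre) counts unique genres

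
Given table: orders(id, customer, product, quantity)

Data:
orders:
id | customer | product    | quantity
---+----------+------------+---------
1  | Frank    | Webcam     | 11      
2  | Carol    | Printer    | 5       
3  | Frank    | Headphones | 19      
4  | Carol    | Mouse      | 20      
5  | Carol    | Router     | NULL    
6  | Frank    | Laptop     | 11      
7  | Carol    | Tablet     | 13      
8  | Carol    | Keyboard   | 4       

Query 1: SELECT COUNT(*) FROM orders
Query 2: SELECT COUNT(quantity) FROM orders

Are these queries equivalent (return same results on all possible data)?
No, not equivalent

Query 1 returns: [(8,)]
Query 2 returns: [(7,)]

Reason: COUNT(*) includes NULLs, COUNT(column) excludes them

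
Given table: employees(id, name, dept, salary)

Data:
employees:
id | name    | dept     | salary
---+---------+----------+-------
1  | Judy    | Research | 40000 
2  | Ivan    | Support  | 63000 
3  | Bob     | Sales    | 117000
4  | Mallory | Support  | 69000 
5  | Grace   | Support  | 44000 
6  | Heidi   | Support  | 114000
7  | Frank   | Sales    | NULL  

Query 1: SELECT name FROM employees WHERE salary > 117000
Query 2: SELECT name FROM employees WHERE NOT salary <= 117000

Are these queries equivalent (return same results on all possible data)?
Yes, equivalent

Both queries return: []

Reason: Both filter salary > 117000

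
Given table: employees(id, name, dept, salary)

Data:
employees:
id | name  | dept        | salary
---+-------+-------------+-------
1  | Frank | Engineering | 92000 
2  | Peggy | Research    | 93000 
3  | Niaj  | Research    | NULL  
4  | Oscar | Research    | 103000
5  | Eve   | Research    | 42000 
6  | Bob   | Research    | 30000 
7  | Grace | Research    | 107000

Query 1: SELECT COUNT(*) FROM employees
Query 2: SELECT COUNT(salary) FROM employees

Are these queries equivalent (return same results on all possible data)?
No, not equivalent

Query 1 returns: [(7,)]
Query 2 returns: [(6,)]

Reason: COUNT(*) includes NULLs, COUNT(column) excludes them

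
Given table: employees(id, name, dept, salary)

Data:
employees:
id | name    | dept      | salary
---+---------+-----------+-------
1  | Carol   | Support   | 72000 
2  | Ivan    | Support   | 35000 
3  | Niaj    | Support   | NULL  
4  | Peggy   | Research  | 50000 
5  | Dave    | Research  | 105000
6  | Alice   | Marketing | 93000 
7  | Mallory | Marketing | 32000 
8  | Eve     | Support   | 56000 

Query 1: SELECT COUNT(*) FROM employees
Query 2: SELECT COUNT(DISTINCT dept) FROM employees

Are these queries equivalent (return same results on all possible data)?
No, not equivalent

Query 1 returns: [(8,)]
Query 2 returns: [(3,)]

Reason: COUNT(*) counts rows, COUNT(DISTINCT dept) counts unique depts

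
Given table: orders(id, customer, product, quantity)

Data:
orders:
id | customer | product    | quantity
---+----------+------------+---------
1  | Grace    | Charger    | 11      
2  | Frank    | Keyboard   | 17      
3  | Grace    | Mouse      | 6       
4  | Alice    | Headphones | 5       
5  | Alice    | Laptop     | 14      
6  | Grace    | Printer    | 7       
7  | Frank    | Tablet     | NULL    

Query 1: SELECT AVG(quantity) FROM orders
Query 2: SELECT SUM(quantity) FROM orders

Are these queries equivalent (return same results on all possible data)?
No, not equivalent

Query 1 returns: [(10.0,)]
Query 2 returns: [(60,)]

Reason: AVG vs SUM give different aggregate values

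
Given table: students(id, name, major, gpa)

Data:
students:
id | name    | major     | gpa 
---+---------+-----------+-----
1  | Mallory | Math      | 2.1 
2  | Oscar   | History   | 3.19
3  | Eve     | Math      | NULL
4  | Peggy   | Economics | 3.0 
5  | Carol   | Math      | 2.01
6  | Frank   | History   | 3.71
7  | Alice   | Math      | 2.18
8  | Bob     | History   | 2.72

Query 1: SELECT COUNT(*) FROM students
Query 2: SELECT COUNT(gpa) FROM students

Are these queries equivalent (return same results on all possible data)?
No, not equivalent

Query 1 returns: [(8,)]
Query 2 returns: [(7,)]

Reason: COUNT(*) includes NULLs, COUNT(column) excludes them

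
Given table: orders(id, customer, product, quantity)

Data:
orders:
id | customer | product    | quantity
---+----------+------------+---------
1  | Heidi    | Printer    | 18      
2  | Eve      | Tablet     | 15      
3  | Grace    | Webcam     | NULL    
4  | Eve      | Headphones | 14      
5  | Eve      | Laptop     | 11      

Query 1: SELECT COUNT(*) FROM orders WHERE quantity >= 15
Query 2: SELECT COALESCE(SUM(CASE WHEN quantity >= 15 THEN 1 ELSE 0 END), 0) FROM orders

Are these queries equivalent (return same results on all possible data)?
Yes, equivalent

Both queries return: [(2,)]

Reason: COUNT with WHERE vs conditional SUM (COALESCE handles empty-table NULL)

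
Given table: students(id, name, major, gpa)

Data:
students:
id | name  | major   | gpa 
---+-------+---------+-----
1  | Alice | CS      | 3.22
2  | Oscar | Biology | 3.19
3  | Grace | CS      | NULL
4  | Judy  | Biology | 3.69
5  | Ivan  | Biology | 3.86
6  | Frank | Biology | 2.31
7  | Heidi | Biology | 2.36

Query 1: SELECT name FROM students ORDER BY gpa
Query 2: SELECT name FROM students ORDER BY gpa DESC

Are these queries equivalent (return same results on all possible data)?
No, not equivalent

Query 1 returns: [('Grace',), ('Frank',), ('Heidi',), ('Oscar',), ('Alice',), ('Judy',), ('Ivan',)]
Query 2 returns: [('Ivan',), ('Judy',), ('Alice',), ('Oscar',), ('Heidi',), ('Frank',), ('Grace',)]

Reason: ASC vs DESC gives opposite ordering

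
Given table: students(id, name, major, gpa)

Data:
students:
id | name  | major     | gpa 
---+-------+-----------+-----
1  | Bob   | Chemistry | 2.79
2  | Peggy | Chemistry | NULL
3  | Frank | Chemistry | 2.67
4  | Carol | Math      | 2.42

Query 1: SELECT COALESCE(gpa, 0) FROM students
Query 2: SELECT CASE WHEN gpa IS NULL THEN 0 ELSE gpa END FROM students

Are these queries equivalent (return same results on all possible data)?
Yes, equivalent

Both queries return: [(0,), (2.42,), (2.67,), (2.79,)]

Reason: COALESCE vs CASE for NULL handling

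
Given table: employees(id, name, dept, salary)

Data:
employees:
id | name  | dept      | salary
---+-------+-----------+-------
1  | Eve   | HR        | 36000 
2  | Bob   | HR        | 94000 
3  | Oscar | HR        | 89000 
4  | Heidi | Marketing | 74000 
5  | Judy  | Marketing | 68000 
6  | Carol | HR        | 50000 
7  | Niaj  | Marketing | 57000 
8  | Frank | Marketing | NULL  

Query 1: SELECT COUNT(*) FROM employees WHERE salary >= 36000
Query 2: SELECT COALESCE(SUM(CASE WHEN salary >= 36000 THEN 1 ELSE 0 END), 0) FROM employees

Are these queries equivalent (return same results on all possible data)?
Yes, equivalent

Both queries return: [(7,)]

Reason: COUNT with WHERE vs conditional SUM (COALESCE handles empty-table NULL)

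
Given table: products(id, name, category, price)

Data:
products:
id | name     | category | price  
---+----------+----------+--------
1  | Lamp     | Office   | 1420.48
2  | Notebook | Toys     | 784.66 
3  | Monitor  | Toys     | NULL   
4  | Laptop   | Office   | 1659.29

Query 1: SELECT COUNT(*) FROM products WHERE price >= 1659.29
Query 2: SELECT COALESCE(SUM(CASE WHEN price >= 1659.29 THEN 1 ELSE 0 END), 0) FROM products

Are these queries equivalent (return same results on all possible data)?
Yes, equivalent

Both queries return: [(1,)]

Reason: COUNT with WHERE vs conditional SUM (COALESCE handles empty-table NULL)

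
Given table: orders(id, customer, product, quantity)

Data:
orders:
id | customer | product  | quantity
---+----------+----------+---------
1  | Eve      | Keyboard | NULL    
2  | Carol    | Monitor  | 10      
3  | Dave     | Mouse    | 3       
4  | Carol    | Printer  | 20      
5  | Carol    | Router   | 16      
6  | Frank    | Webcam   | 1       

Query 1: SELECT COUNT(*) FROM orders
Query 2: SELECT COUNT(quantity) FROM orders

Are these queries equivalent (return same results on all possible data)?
No, not equivalent

Query 1 returns: [(6,)]
Query 2 returns: [(5,)]

Reason: COUNT(*) includes NULLs, COUNT(column) excludes them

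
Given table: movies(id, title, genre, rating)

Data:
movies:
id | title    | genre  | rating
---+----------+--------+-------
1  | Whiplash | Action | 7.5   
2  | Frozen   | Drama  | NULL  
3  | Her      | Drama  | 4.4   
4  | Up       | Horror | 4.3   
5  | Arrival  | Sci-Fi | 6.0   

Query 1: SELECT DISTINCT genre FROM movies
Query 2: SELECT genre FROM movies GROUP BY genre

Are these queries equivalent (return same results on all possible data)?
Yes, equivalent

Both queries return: [('Action',), ('Drama',), ('Horror',), ('Sci-Fi',)]

Reason: Both get unique genres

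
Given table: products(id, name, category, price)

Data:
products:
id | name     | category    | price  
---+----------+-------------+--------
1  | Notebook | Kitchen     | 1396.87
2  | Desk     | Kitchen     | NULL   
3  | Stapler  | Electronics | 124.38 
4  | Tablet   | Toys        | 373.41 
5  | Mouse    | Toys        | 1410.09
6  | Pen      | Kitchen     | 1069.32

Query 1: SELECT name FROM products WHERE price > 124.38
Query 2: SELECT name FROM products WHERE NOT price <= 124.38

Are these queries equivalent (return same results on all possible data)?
Yes, equivalent

Both queries return: [('Mouse',), ('Notebook',), ('Pen',), ('Tablet',)]

Reason: Both filter price > 124.38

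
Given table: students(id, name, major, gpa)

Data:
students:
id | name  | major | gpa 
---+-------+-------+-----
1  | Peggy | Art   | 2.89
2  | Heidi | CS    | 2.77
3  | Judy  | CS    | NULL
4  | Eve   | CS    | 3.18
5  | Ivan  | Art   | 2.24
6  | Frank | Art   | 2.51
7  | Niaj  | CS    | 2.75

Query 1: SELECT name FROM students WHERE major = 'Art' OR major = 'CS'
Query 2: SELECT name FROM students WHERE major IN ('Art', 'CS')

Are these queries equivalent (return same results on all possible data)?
Yes, equivalent

Both queries return: [('Eve',), ('Frank',), ('Heidi',), ('Ivan',), ('Judy',), ('Niaj',), ('Peggy',)]

Reason: OR vs IN are equivalent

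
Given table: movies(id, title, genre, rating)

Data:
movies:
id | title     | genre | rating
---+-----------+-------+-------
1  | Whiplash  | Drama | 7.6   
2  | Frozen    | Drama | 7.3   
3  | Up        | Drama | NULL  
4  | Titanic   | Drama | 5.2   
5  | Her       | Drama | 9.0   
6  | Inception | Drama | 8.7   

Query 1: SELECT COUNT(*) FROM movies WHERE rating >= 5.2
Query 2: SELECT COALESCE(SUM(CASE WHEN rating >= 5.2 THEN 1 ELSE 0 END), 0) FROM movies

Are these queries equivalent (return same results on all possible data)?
Yes, equivalent

Both queries return: [(5,)]

Reason: COUNT with WHERE vs conditional SUM (COALESCE handles empty-table NULL)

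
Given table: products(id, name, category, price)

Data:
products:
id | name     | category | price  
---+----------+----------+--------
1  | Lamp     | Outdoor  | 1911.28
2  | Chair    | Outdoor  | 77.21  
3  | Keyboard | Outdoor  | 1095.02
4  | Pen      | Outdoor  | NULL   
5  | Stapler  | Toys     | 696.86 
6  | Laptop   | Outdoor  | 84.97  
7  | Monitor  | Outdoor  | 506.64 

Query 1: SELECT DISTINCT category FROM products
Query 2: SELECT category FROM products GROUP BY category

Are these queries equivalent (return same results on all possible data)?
Yes, equivalent

Both queries return: [('Outdoor',), ('Toys',)]

Reason: Both get unique categorys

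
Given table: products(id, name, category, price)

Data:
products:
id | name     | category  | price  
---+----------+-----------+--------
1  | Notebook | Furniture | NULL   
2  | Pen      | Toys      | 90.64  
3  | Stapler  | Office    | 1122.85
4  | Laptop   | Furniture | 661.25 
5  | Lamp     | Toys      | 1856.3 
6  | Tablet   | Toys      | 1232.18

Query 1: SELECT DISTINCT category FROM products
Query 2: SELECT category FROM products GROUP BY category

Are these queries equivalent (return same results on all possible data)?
Yes, equivalent

Both queries return: [('Furniture',), ('Office',), ('Toys',)]

Reason: Both get unique categorys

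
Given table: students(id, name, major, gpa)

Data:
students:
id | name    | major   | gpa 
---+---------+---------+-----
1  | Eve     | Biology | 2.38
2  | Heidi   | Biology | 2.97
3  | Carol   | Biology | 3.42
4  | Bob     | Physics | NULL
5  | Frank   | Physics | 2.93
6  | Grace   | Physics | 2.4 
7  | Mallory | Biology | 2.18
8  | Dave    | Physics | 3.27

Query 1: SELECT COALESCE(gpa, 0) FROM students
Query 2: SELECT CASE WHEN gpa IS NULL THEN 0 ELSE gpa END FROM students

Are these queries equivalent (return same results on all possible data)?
Yes, equivalent

Both queries return: [(0,), (2.18,), (2.38,), (2.4,), (2.93,), (2.97,), (3.27,), (3.42,)]

Reason: COALESCE vs CASE for NULL handling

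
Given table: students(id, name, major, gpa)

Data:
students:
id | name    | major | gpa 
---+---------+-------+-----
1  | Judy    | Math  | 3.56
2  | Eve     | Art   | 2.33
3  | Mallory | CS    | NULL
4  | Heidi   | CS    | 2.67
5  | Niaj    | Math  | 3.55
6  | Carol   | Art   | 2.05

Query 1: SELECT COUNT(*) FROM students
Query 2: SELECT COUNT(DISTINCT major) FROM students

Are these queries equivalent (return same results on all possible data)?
No, not equivalent

Query 1 returns: [(6,)]
Query 2 returns: [(3,)]

Reason: COUNT(*) counts rows, COUNT(DISTINCT major) counts unique majors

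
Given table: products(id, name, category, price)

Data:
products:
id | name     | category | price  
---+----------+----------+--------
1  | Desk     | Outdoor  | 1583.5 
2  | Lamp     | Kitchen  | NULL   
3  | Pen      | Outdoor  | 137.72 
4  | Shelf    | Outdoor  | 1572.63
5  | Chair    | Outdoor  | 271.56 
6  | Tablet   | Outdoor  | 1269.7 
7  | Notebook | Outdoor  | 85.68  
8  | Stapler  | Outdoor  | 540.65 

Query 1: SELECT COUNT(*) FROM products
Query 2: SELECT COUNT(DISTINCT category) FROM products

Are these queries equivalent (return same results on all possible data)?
No, not equivalent

Query 1 returns: [(8,)]
Query 2 returns: [(2,)]

Reason: COUNT(*) counts rows, COUNT(DISTINCT category) counts unique categorys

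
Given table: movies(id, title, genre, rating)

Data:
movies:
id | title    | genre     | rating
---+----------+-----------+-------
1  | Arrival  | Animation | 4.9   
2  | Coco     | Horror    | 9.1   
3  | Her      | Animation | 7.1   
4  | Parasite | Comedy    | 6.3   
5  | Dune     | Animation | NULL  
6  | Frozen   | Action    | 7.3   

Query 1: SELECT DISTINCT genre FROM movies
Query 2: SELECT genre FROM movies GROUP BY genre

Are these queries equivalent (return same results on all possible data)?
Yes, equivalent

Both queries return: [('Action',), ('Animation',), ('Comedy',), ('Horror',)]

Reason: Both get unique genres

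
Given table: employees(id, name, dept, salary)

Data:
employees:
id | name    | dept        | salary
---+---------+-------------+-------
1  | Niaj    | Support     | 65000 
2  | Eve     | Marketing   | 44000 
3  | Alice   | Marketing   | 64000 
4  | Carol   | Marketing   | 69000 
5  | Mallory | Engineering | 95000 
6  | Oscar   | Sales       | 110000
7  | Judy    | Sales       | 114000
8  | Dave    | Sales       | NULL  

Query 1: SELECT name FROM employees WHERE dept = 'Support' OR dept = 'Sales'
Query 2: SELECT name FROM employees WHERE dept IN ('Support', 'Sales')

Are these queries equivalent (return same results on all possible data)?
Yes, equivalent

Both queries return: [('Dave',), ('Judy',), ('Niaj',), ('Oscar',)]

Reason: OR vs IN are equivalent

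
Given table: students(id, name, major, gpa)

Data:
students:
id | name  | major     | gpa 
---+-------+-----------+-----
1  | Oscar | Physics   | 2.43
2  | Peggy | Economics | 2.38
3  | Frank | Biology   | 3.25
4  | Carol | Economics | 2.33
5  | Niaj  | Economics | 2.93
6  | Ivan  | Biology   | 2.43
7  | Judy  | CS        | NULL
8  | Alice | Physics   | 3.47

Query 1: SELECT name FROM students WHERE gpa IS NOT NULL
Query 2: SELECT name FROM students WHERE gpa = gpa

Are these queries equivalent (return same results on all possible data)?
Yes, equivalent

Both queries return: [('Alice',), ('Carol',), ('Frank',), ('Ivan',), ('Niaj',), ('Oscar',), ('Peggy',)]

Reason: IS NOT NULL vs self-equality (both exclude NULLs)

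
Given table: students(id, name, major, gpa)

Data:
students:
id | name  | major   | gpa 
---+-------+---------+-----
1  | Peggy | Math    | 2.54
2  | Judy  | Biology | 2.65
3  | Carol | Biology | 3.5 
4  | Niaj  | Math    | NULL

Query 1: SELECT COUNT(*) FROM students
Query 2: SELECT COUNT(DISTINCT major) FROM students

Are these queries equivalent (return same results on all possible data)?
No, not equivalent

Query 1 returns: [(4,)]
Query 2 returns: [(2,)]

Reason: COUNT(*) counts rows, COUNT(DISTINCT major) counts unique majors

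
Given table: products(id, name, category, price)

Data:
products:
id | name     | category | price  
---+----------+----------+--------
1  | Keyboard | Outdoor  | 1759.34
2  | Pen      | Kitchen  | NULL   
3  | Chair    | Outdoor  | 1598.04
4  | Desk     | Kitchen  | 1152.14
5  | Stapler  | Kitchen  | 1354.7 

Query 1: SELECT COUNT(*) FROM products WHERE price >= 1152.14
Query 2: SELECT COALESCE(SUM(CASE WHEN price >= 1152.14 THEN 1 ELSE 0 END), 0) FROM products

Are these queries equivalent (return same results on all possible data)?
Yes, equivalent

Both queries return: [(4,)]

Reason: COUNT with WHERE vs conditional SUM (COALESCE handles empty-table NULL)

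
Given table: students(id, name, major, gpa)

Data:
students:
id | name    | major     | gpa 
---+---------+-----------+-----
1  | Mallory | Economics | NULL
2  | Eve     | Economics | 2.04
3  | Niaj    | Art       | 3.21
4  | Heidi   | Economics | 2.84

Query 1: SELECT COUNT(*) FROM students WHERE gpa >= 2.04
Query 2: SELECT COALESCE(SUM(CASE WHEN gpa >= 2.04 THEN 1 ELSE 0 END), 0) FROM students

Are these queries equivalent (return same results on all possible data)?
Yes, equivalent

Both queries return: [(3,)]

Reason: COUNT with WHERE vs conditional SUM (COALESCE handles empty-table NULL)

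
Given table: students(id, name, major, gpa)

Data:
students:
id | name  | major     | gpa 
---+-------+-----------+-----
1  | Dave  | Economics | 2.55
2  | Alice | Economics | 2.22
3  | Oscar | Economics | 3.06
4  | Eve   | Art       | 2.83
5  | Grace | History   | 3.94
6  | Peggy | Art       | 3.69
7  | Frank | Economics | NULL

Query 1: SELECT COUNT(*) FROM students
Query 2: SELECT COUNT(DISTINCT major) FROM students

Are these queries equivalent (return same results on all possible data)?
No, not equivalent

Query 1 returns: [(7,)]
Query 2 returns: [(3,)]

Reason: COUNT(*) counts rows, COUNT(DISTINCT major) counts unique majors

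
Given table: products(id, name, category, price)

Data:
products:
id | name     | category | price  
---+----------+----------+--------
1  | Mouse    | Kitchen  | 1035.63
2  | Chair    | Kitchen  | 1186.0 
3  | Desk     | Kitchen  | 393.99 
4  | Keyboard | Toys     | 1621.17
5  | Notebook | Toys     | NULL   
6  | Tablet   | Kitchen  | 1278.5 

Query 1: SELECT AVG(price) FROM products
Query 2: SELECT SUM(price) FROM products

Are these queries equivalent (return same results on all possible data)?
No, not equivalent

Query 1 returns: [(1103.058,)]
Query 2 returns: [(5515.29,)]

Reason: AVG vs SUM give different aggregate values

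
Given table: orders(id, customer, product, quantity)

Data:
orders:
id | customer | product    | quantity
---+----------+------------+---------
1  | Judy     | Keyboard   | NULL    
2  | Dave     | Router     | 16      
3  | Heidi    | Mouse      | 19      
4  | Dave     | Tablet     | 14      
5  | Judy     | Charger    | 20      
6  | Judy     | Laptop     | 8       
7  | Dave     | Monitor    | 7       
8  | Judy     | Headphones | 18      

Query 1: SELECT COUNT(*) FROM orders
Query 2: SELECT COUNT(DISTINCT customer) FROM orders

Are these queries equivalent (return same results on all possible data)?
No, not equivalent

Query 1 returns: [(8,)]
Query 2 returns: [(3,)]

Reason: COUNT(*) counts rows, COUNT(DISTINCT customer) counts unique customers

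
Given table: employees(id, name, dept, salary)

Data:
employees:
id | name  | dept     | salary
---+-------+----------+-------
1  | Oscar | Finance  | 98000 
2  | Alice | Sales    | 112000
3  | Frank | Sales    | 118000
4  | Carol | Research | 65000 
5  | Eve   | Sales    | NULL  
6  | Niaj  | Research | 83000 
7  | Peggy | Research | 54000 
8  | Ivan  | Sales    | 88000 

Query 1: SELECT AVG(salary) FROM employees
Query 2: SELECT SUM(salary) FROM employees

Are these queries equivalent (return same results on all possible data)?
No, not equivalent

Query 1 returns: [(88285.71428571429,)]
Query 2 returns: [(618000,)]

Reason: AVG vs SUM give different aggregate values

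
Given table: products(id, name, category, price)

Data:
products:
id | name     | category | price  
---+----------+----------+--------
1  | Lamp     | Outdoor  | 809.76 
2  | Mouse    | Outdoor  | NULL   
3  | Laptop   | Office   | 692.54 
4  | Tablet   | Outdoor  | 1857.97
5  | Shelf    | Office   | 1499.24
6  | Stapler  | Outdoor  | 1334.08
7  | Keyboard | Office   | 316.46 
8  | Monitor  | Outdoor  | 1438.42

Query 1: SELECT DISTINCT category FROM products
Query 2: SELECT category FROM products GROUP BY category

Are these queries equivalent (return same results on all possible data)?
Yes, equivalent

Both queries return: [('Office',), ('Outdoor',)]

Reason: Both get unique categorys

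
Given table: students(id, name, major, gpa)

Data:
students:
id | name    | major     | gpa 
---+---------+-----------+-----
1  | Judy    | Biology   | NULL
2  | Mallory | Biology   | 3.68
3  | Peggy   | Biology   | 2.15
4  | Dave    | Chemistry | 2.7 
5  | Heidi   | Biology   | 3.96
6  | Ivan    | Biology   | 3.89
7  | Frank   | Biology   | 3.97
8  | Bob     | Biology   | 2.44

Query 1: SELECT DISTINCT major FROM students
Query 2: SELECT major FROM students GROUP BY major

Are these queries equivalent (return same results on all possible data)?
Yes, equivalent

Both queries return: [('Biology',), ('Chemistry',)]

Reason: Both get unique majors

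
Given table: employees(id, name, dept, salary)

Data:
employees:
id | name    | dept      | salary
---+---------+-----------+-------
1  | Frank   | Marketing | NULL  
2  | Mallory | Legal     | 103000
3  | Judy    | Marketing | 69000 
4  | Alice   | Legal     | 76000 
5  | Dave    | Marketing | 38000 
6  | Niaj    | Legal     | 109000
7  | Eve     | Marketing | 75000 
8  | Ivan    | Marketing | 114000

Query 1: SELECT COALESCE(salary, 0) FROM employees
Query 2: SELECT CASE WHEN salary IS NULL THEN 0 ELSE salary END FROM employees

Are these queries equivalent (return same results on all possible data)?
Yes, equivalent

Both queries return: [(0,), (38000,), (69000,), (75000,), (76000,), (103000,), (109000,), (114000,)]

Reason: COALESCE vs CASE for NULL handling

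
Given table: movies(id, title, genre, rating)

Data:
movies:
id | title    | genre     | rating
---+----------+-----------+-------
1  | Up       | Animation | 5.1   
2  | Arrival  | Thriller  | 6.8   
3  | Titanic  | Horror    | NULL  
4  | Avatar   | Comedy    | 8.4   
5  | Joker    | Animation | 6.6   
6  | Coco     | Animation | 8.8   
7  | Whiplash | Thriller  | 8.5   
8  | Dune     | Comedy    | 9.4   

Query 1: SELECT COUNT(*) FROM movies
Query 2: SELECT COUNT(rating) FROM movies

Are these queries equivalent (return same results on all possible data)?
No, not equivalent

Query 1 returns: [(8,)]
Query 2 returns: [(7,)]

Reason: COUNT(*) includes NULLs, COUNT(column) excludes them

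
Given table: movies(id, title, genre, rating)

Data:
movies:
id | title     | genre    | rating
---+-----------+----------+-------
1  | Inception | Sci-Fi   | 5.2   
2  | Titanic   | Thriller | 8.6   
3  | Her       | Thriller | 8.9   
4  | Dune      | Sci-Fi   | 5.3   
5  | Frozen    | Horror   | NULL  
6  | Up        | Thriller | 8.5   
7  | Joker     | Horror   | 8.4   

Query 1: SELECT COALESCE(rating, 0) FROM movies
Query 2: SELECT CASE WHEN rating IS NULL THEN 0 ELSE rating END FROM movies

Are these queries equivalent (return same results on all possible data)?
Yes, equivalent

Both queries return: [(0,), (5.2,), (5.3,), (8.4,), (8.5,), (8.6,), (8.9,)]

Reason: COALESCE vs CASE for NULL handling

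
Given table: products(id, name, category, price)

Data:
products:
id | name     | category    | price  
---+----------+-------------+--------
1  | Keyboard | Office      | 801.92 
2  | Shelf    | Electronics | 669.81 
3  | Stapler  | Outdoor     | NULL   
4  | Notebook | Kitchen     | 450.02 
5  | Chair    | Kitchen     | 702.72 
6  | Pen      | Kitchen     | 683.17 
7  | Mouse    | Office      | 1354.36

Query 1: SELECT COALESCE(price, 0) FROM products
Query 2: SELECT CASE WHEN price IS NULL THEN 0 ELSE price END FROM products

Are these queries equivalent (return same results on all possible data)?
Yes, equivalent

Both queries return: [(0,), (450.02,), (669.81,), (683.17,), (702.72,), (801.92,), (1354.36,)]

Reason: COALESCE vs CASE for NULL handling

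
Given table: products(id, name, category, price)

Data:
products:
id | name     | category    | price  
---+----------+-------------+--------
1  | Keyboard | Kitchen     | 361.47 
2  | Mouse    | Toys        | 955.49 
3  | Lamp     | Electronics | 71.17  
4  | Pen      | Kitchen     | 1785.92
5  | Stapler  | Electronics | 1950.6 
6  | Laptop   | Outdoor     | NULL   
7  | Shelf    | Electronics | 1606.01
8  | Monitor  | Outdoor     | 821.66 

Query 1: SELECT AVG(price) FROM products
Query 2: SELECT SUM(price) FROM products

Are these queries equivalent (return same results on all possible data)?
No, not equivalent

Query 1 returns: [(1078.902857142857,)]
Query 2 returns: [(7552.32,)]

Reason: AVG vs SUM give different aggregate values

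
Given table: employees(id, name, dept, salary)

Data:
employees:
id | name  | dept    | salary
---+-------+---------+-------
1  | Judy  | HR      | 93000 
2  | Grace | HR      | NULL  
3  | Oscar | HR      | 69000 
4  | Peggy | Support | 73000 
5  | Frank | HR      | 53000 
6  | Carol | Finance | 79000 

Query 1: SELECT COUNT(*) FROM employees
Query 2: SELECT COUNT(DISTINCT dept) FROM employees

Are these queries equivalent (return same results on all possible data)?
No, not equivalent

Query 1 returns: [(6,)]
Query 2 returns: [(3,)]

Reason: COUNT(*) counts rows, COUNT(DISTINCT dept) counts unique depts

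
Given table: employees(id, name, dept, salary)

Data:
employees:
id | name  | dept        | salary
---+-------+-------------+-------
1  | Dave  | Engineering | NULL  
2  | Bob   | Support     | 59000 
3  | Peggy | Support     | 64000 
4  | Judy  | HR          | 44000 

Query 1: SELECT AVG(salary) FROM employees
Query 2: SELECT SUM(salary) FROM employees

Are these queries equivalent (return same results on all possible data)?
No, not equivalent

Query 1 returns: [(55666.666666666664,)]
Query 2 returns: [(167000,)]

Reason: AVG vs SUM give different aggregate values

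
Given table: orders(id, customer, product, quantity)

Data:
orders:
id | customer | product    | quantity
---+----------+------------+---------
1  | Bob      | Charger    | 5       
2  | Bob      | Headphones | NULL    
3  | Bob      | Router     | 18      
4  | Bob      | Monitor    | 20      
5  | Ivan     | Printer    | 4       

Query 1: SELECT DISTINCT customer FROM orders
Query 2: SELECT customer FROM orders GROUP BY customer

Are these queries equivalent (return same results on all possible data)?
Yes, equivalent

Both queries return: [('Bob',), ('Ivan',)]

Reason: Both get unique customers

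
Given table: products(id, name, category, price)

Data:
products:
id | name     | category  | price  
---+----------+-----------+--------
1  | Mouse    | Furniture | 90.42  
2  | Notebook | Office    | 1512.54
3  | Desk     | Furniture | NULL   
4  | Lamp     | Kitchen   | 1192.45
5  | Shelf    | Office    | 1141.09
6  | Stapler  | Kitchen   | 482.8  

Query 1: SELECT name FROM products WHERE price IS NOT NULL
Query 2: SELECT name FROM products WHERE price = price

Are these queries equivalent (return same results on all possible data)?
Yes, equivalent

Both queries return: [('Lamp',), ('Mouse',), ('Notebook',), ('Shelf',), ('Stapler',)]

Reason: IS NOT NULL vs self-equality (both exclude NULLs)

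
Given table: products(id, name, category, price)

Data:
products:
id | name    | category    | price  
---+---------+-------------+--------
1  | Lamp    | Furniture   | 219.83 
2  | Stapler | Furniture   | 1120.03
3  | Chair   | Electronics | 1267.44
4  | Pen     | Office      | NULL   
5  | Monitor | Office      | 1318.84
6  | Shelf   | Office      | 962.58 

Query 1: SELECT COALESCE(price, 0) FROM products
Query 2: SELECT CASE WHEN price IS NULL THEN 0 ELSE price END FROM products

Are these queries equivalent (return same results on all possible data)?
Yes, equivalent

Both queries return: [(0,), (219.83,), (962.58,), (1120.03,), (1267.44,), (1318.84,)]

Reason: COALESCE vs CASE for NULL handling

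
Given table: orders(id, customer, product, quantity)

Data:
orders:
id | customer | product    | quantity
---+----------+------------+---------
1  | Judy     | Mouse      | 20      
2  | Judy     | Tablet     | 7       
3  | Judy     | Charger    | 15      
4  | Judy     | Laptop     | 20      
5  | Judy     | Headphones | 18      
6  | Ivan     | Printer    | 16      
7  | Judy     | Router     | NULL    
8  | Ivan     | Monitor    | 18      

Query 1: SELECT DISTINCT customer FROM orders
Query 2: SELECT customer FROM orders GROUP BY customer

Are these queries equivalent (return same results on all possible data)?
Yes, equivalent

Both queries return: [('Ivan',), ('Judy',)]

Reason: Both get unique customers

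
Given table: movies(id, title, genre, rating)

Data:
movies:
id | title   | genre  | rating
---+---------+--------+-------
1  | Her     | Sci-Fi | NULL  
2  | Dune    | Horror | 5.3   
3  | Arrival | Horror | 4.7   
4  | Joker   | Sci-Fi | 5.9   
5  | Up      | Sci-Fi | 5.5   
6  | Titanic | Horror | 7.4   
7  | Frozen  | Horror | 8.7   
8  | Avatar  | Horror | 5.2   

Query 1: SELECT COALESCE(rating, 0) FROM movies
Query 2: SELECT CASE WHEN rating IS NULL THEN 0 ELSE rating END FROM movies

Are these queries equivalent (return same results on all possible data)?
Yes, equivalent

Both queries return: [(0,), (4.7,), (5.2,), (5.3,), (5.5,), (5.9,), (7.4,), (8.7,)]

Reason: COALESCE vs CASE for NULL handling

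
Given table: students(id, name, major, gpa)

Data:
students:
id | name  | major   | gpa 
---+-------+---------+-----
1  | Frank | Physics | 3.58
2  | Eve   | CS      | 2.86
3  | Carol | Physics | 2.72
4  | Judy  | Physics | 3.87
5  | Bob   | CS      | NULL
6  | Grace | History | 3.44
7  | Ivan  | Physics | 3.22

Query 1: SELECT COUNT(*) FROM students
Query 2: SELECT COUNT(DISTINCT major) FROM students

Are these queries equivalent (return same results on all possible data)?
No, not equivalent

Query 1 returns: [(7,)]
Query 2 returns: [(3,)]

Reason: COUNT(*) counts rows, COUNT(DISTINCT major) counts unique majors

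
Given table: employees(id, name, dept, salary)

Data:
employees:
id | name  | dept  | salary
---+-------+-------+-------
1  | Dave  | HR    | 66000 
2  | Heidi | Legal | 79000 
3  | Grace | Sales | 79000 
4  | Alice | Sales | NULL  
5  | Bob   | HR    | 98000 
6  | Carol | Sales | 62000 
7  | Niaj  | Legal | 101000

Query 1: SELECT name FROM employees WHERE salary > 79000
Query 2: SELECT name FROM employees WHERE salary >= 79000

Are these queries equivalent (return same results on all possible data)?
No, not equivalent

Query 1 returns: [('Bob',), ('Niaj',)]
Query 2 returns: [('Heidi',), ('Grace',), ('Bob',), ('Niaj',)]

Reason: > vs >= gives different results when salary = 79000 exists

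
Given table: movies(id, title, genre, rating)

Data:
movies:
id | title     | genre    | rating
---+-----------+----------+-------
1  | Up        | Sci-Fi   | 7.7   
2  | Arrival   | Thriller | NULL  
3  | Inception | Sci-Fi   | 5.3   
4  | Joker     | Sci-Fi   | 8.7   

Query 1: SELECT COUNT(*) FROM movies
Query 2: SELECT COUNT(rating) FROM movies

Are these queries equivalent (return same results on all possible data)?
No, not equivalent

Query 1 returns: [(4,)]
Query 2 returns: [(3,)]

Reason: COUNT(*) includes NULLs, COUNT(column) excludes them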